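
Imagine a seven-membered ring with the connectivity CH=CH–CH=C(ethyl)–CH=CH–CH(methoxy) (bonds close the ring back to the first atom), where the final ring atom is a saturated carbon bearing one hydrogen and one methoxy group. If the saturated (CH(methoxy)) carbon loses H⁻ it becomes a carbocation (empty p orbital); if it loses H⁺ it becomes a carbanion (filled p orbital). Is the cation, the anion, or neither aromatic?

The cation

Once that carbon is sp², every ring atom has a p orbital and both ions are fully conjugated.
Cation: 3 × 2 + 0 = 6 π electrons → 4(1)+2, aromatic.
Anion: 3 × 2 + 2 = 8 π electrons → 4(2), antiaromatic.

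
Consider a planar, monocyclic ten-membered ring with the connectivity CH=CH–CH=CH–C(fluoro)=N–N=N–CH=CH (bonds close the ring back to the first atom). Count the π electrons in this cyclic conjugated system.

10

Check conjugation: each doubly-bonded ring atom is sp² with one p-orbital electron; the doubly-bonded nitrogens are pyridine-type — their lone pairs lie in the ring plane, leaving one electron in the p orbital — every position has a p orbital, so the cyclic π system is continuous.
Counting π electrons: 5 × 2 = 10 from the 5 double-bond units.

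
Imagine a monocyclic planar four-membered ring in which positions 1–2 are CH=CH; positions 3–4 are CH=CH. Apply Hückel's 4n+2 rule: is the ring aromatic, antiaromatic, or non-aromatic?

The p orbitals form a continuous loop: each doubly-bonded ring atom is sp² with one p-orbital electron. The ring is fully conjugated.
Tallying contributions gives 2 × 2 = 4 from the 2 double-bond units.
With 4 = 4·1 π electrons, Hückel's rule classifies the planar ring as antiaromatic.
(The species described is cyclobutadiene.)

Antiaromatic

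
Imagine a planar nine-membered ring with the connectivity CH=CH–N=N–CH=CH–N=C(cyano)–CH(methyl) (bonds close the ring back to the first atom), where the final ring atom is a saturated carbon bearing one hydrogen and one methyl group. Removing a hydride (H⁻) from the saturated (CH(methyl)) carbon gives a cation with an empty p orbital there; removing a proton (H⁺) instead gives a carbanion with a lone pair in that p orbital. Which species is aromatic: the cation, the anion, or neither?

The anion

In both ions every ring atom is sp² and contributes a p orbital, so both rings are fully conjugated.
Cation: 4 × 2 + 0 = 8 π electrons → 4(2), antiaromatic.
Anion: 4 × 2 + 2 = 10 π electrons → 4(2)+2, aromatic.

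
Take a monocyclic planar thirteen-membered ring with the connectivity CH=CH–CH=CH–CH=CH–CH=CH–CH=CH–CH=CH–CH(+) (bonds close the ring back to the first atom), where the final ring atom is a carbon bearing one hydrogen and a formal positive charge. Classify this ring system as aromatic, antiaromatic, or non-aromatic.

Antiaromatic

All ring atoms are sp² and supply a p orbital to the ring (every atom in a ring double bond is sp² and brings one electron to the p orbital; the carbocation has an empty p orbital); the conjugation is uninterrupted.
Counting π electrons: 6 × 2 = 12 from the double-bond units + 0 from the CH(+) atom = 12.
A 4n π count (12, n = 3) in a planar conjugated ring means antiaromatic.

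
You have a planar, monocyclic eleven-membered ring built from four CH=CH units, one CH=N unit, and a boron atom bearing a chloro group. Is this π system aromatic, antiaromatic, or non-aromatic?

Aromatic

The p orbitals form a continuous loop: the double-bond atoms are sp², each contributing one p electron; the doubly-bonded nitrogens are pyridine-type — their lone pairs lie in the ring plane, leaving one electron in the p orbital; the boron has an empty p orbital. The ring is fully conjugated.
Adding the contributions, 5 × 2 = 10 from the double-bond units + 0 from the B(chloro) atom = 10.
That gives a 4n+2 count (10, n = 2).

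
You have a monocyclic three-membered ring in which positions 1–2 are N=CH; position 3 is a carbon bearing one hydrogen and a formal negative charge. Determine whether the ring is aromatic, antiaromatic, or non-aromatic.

Antiaromatic

Every ring atom contributes a p orbital perpendicular to the ring (the double-bond atoms are sp², each contributing one p electron; each sp² =N– keeps its lone pair in-plane and puts one electron into the π system; the carbanion's lone pair occupies the p orbital), so the π system is cyclic and fully conjugated.
Adding the contributions, 1 × 2 = 2 from the double-bond unit + 2 from the CH(-) atom = 4.
A 4n π count (4, n = 1) in a planar conjugated ring means antiaromatic.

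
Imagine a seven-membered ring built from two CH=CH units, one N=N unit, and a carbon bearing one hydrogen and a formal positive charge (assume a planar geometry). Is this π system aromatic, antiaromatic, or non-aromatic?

The p orbitals form a continuous loop: each doubly-bonded ring atom is sp² with one p-orbital electron; the doubly-bonded nitrogens are pyridine-type — their lone pairs lie in the ring plane, leaving one electron in the p orbital; the carbocation has an empty p orbital. The ring is fully conjugated.
π-electron count: 3 × 2 = 6 from the double-bond units + 0 from the CH(+) atom = 6.
6 = 4(1) + 2, which satisfies Hückel's 4n+2 rule.

Aromatic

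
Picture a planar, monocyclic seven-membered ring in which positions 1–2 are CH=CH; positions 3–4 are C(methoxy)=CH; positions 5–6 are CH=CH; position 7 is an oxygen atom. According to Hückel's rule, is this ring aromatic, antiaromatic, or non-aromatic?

Antiaromatic

All ring atoms are sp² and supply a p orbital to the ring (the double-bond atoms are sp², each contributing one p electron; the oxygen donates one lone pair from its p orbital); the conjugation is uninterrupted.
Adding the contributions, 3 × 2 = 6 from the double-bond units + 2 from the O atom = 8.
8 is a 4n count (n = 2), so the planar conjugated ring is antiaromatic.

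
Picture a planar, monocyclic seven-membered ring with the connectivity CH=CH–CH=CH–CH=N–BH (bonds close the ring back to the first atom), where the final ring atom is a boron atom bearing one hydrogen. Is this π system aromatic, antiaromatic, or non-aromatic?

The p orbitals form a continuous loop: every atom in a ring double bond is sp² and brings one electron to the p orbital; each sp² =N– keeps its lone pair in-plane and puts one electron into the π system; the boron has an empty p orbital. The ring is fully conjugated.
Counting π electrons: 3 × 2 = 6 from the double-bond units + 0 from the BH atom = 6.
With 6 π electrons (n = 1), the Hückel 4n+2 condition holds.

Aromatic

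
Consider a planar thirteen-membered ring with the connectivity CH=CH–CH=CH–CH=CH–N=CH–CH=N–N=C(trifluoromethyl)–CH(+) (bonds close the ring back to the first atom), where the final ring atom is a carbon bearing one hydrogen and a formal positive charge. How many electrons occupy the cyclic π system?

12

All ring atoms are sp² and supply a p orbital to the ring (the double-bond atoms are sp², each contributing one p electron; the doubly-bonded nitrogens are pyridine-type — their lone pairs lie in the ring plane, leaving one electron in the p orbital; the carbocation has an empty p orbital); the conjugation is uninterrupted.
π-electron count: 6 × 2 = 12 from the double-bond units + 0 from the CH(+) atom = 12.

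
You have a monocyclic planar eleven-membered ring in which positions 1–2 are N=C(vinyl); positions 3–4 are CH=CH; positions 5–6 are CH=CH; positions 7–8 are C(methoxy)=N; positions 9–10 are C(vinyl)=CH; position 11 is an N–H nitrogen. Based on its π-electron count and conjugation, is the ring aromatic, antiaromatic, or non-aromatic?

Antiaromatic

Check conjugation: the double-bond atoms are sp², each contributing one p electron; the doubly-bonded nitrogens are pyridine-type — their lone pairs lie in the ring plane, leaving one electron in the p orbital; the pyrrole-type nitrogen donates its lone pair from the p orbital — every position has a p orbital, so the cyclic π system is continuous.
π-electron count: 5 × 2 = 10 from the double-bond units + 2 from the NH atom = 12.
With 12 = 4·3 π electrons, Hückel's rule classifies the planar ring as antiaromatic.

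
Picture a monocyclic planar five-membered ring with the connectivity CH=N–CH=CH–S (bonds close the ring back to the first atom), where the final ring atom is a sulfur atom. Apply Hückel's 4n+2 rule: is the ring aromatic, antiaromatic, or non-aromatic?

Every ring atom contributes a p orbital perpendicular to the ring (the double-bond atoms are sp², each contributing one p electron; each sp² =N– keeps its lone pair in-plane and puts one electron into the π system; the sulfur donates one lone pair from its p orbital), so the π system is cyclic and fully conjugated.
Counting π electrons: 2 × 2 = 4 from the double-bond units + 2 from the S atom = 6.
With 6 π electrons (n = 1), the Hückel 4n+2 condition holds.

Aromatic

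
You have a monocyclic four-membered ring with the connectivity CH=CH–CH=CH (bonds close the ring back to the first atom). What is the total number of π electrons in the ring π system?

4

The p orbitals form a continuous loop: the double-bond atoms are sp², each contributing one p electron. The ring is fully conjugated.
π-electron count: 2 × 2 = 4 from the 2 double-bond units.
This is cyclobutadiene.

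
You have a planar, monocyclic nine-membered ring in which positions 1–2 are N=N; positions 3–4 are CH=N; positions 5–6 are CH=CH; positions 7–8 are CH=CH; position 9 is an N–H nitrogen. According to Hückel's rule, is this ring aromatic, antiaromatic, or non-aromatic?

Check conjugation: the double-bond atoms are sp², each contributing one p electron; the doubly-bonded nitrogens are pyridine-type — their lone pairs lie in the ring plane, leaving one electron in the p orbital; the pyrrole-type nitrogen donates its lone pair from the p orbital — every position has a p orbital, so the cyclic π system is continuous.
Adding the contributions, 4 × 2 = 8 from the double-bond units + 2 from the NH atom = 10.
That gives a 4n+2 count (10, n = 2).

Aromatic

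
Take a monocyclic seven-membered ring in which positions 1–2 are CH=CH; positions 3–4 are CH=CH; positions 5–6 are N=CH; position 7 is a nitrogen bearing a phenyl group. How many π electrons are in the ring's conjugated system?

All ring atoms are sp² and supply a p orbital to the ring (the double-bond atoms are sp², each contributing one p electron; each =N– nitrogen is pyridine-type (lone pair in the sp² plane, one electron in the p orbital); the pyrrole-type nitrogen donates its lone pair from the p orbital); the conjugation is uninterrupted.
Tallying contributions gives 3 × 2 = 6 from the double-bond units + 2 from the N(phenyl) atom = 8.

8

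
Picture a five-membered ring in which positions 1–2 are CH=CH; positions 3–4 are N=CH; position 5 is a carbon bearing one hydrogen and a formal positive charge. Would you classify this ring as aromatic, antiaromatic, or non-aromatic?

Every ring atom contributes a p orbital perpendicular to the ring (every atom in a ring double bond is sp² and brings one electron to the p orbital; each sp² =N– keeps its lone pair in-plane and puts one electron into the π system; the carbocation has an empty p orbital), so the π system is cyclic and fully conjugated.
Counting π electrons: 2 × 2 = 4 from the double-bond units + 0 from the CH(+) atom = 4.
4 is a 4n count (n = 1), so the planar conjugated ring is antiaromatic.

Antiaromatic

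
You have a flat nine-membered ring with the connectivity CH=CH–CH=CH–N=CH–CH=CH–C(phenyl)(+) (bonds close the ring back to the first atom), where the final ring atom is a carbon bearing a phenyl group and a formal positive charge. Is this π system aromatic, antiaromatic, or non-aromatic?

Every ring atom contributes a p orbital perpendicular to the ring (each doubly-bonded ring atom is sp² with one p-orbital electron; each =N– nitrogen is pyridine-type (lone pair in the sp² plane, one electron in the p orbital); the carbocation has an empty p orbital), so the π system is cyclic and fully conjugated.
π-electron count: 4 × 2 = 8 from the double-bond units + 0 from the C(phenyl)(+) atom = 8.
A 4n π count (8, n = 2) in a planar conjugated ring means antiaromatic.

Antiaromatic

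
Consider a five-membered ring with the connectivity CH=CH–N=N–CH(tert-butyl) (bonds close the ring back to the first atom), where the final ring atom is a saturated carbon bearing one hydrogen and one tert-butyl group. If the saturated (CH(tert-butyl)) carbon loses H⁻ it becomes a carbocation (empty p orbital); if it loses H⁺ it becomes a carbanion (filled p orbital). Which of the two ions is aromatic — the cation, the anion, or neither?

The anion

In both ions every ring atom is sp² and contributes a p orbital, so both rings are fully conjugated.
Cation: 2 × 2 + 0 = 4 π electrons → 4(1), antiaromatic.
Anion: 2 × 2 + 2 = 6 π electrons → 4(1)+2, aromatic.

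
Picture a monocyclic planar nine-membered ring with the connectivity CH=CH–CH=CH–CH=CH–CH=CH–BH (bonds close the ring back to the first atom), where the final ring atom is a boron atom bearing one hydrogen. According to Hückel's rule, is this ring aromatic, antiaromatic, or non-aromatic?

Antiaromatic

All ring atoms are sp² and supply a p orbital to the ring (the double-bond atoms are sp², each contributing one p electron; the boron has an empty p orbital); the conjugation is uninterrupted.
π-electron count: 4 × 2 = 8 from the double-bond units + 0 from the BH atom = 8.
8 is a 4n count (n = 2), so the planar conjugated ring is antiaromatic.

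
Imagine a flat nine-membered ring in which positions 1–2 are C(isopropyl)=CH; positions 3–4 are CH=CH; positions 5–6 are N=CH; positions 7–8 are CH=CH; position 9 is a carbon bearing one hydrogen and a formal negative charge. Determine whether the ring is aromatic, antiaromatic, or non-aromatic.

Aromatic

All ring atoms are sp² and supply a p orbital to the ring (every atom in a ring double bond is sp² and brings one electron to the p orbital; each =N– nitrogen is pyridine-type (lone pair in the sp² plane, one electron in the p orbital); the carbanion's lone pair occupies the p orbital); the conjugation is uninterrupted.
Adding the contributions, 4 × 2 = 8 from the double-bond units + 2 from the CH(-) atom = 10.
With 10 π electrons (n = 2), the Hückel 4n+2 condition holds.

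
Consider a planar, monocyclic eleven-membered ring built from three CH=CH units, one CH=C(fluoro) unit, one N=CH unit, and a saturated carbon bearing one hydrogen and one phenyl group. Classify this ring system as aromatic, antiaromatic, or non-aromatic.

Non-aromatic

The CH(phenyl) position has four σ bonds — that saturated carbon is sp³ and has no p orbital in the ring π system — so the cyclic conjugation is interrupted.
A ring that is not fully conjugated cannot be aromatic or antiaromatic regardless of its π-electron count.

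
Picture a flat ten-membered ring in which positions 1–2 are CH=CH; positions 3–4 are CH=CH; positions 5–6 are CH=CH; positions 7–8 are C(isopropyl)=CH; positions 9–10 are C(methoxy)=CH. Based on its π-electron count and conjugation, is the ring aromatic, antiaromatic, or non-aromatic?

Every ring atom contributes a p orbital perpendicular to the ring (each doubly-bonded ring atom is sp² with one p-orbital electron), so the π system is cyclic and fully conjugated.
Adding the contributions, 5 × 2 = 10 from the 5 double-bond units.
10 = 4(2) + 2, which satisfies Hückel's 4n+2 rule.

Aromatic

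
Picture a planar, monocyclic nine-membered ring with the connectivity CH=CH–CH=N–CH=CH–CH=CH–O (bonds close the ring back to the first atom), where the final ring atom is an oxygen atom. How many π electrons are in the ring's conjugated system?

10

The p orbitals form a continuous loop: every atom in a ring double bond is sp² and brings one electron to the p orbital; each =N– nitrogen is pyridine-type (lone pair in the sp² plane, one electron in the p orbital); the oxygen donates one lone pair from its p orbital. The ring is fully conjugated.
Adding the contributions, 4 × 2 = 8 from the double-bond units + 2 from the O atom = 10.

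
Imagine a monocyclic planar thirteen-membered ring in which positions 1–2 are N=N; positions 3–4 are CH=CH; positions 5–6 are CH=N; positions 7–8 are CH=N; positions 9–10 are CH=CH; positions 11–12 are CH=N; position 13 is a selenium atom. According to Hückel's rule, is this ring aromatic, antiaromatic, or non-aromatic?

The p orbitals form a continuous loop: the double-bond atoms are sp², each contributing one p electron; each =N– nitrogen is pyridine-type (lone pair in the sp² plane, one electron in the p orbital); the selenium donates one lone pair from its p orbital. The ring is fully conjugated.
Counting π electrons: 6 × 2 = 12 from the double-bond units + 2 from the Se atom = 14.
That gives a 4n+2 count (14, n = 3).

Aromatic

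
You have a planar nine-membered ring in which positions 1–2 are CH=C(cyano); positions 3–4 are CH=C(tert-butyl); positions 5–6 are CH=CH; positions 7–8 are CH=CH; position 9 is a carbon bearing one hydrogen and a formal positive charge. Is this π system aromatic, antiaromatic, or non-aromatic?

Antiaromatic

Check conjugation: every atom in a ring double bond is sp² and brings one electron to the p orbital; the carbocation has an empty p orbital — every position has a p orbital, so the cyclic π system is continuous.
π-electron count: 4 × 2 = 8 from the double-bond units + 0 from the CH(+) atom = 8.
With 8 = 4·2 π electrons, Hückel's rule classifies the planar ring as antiaromatic.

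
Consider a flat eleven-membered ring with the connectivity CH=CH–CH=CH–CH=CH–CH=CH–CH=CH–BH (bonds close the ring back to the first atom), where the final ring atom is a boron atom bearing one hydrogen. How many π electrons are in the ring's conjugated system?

All ring atoms are sp² and supply a p orbital to the ring (each doubly-bonded ring atom is sp² with one p-orbital electron; the boron has an empty p orbital); the conjugation is uninterrupted.
Adding the contributions, 5 × 2 = 10 from the double-bond units + 0 from the BH atom = 10.

10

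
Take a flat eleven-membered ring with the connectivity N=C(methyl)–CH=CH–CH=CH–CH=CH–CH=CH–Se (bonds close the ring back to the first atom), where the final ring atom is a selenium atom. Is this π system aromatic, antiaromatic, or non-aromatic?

Every ring atom contributes a p orbital perpendicular to the ring (each doubly-bonded ring atom is sp² with one p-orbital electron; the doubly-bonded nitrogens are pyridine-type — their lone pairs lie in the ring plane, leaving one electron in the p orbital; the selenium donates one lone pair from its p orbital), so the π system is cyclic and fully conjugated.
π-electron count: 5 × 2 = 10 from the double-bond units + 2 from the Se atom = 12.
A 4n π count (12, n = 3) in a planar conjugated ring means antiaromatic.

Antiaromatic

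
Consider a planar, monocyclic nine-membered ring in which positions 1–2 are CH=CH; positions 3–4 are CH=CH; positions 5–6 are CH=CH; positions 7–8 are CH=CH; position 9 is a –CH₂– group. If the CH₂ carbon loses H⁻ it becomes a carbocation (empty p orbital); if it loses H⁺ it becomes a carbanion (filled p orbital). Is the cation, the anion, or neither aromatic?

The anion

In both ions every ring atom is sp² and contributes a p orbital, so both rings are fully conjugated.
Cation: 4 × 2 + 0 = 8 π electrons → 4(2), antiaromatic.
Anion: 4 × 2 + 2 = 10 π electrons → 4(2)+2, aromatic.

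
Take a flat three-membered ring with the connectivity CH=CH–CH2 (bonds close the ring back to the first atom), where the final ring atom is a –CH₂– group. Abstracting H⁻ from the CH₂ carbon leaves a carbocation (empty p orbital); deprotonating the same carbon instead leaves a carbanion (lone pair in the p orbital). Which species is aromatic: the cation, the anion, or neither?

Once that carbon is sp², every ring atom has a p orbital and both ions are fully conjugated.
Cation: 1 × 2 + 0 = 2 π electrons → 4(0)+2, aromatic.
Anion: 1 × 2 + 2 = 4 π electrons → 4(1), antiaromatic.

The cation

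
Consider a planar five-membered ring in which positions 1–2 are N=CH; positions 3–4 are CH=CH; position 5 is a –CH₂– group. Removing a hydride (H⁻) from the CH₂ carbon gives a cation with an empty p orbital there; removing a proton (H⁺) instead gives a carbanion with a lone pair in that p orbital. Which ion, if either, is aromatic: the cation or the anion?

The anion

In both ions every ring atom is sp² and contributes a p orbital, so both rings are fully conjugated.
Cation: 2 × 2 + 0 = 4 π electrons → 4(1), antiaromatic.
Anion: 2 × 2 + 2 = 6 π electrons → 4(1)+2, aromatic.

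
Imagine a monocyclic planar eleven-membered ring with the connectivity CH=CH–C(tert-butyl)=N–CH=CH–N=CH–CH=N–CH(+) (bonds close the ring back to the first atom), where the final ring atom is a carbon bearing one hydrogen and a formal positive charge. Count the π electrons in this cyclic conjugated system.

Every ring atom contributes a p orbital perpendicular to the ring (every atom in a ring double bond is sp² and brings one electron to the p orbital; each =N– nitrogen is pyridine-type (lone pair in the sp² plane, one electron in the p orbital); the carbocation has an empty p orbital), so the π system is cyclic and fully conjugated.
Counting π electrons: 5 × 2 = 10 from the double-bond units + 0 from the CH(+) atom = 10.

10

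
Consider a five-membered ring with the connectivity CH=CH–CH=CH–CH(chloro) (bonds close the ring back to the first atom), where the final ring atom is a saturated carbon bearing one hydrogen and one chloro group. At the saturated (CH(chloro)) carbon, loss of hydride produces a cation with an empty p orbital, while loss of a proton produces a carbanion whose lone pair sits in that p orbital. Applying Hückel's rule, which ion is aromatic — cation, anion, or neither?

The anion

Both ions have a continuous loop of p orbitals — each ring atom is sp².
Cation: 2 × 2 + 0 = 4 π electrons → 4(1), antiaromatic.
Anion: 2 × 2 + 2 = 6 π electrons → 4(1)+2, aromatic.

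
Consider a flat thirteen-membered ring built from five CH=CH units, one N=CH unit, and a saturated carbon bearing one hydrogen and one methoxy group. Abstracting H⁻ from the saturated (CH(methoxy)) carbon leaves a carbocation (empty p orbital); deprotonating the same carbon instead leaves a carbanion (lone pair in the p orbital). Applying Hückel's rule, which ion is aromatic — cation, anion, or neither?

Both ions have a continuous loop of p orbitals — each ring atom is sp².
Cation: 6 × 2 + 0 = 12 π electrons → 4(3), antiaromatic.
Anion: 6 × 2 + 2 = 14 π electrons → 4(3)+2, aromatic.

The anion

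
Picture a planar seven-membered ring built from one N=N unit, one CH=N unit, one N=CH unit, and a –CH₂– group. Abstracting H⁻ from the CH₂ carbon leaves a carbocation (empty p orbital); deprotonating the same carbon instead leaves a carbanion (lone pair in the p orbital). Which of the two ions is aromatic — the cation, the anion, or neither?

In both ions every ring atom is sp² and contributes a p orbital, so both rings are fully conjugated.
Cation: 3 × 2 + 0 = 6 π electrons → 4(1)+2, aromatic.
Anion: 3 × 2 + 2 = 8 π electrons → 4(2), antiaromatic.

The cation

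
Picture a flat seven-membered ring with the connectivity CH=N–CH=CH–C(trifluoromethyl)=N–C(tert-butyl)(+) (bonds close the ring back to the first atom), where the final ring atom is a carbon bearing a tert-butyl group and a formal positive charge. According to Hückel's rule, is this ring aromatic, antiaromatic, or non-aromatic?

Aromatic

Check conjugation: each doubly-bonded ring atom is sp² with one p-orbital electron; each =N– nitrogen is pyridine-type (lone pair in the sp² plane, one electron in the p orbital); the carbocation has an empty p orbital — every position has a p orbital, so the cyclic π system is continuous.
Counting π electrons: 3 × 2 = 6 from the double-bond units + 0 from the C(tert-butyl)(+) atom = 6.
Since 6 = 4·1 + 2, the ring meets the 4n+2 criterion.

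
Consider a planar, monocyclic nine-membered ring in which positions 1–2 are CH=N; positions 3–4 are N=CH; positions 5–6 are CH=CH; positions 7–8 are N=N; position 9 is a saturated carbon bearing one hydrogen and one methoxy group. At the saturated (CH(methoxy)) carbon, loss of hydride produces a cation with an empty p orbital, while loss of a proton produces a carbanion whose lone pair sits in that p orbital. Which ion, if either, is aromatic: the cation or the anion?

Both ions have a continuous loop of p orbitals — each ring atom is sp².
Cation: 4 × 2 + 0 = 8 π electrons → 4(2), antiaromatic.
Anion: 4 × 2 + 2 = 10 π electrons → 4(2)+2, aromatic.

The anion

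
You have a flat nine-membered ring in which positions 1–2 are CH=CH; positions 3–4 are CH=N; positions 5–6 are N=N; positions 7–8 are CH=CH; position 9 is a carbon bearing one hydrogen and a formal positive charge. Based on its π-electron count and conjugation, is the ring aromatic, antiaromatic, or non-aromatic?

Antiaromatic

All ring atoms are sp² and supply a p orbital to the ring (every atom in a ring double bond is sp² and brings one electron to the p orbital; the doubly-bonded nitrogens are pyridine-type — their lone pairs lie in the ring plane, leaving one electron in the p orbital; the carbocation has an empty p orbital); the conjugation is uninterrupted.
Tallying contributions gives 4 × 2 = 8 from the double-bond units + 0 from the CH(+) atom = 8.
8 = 4(2); a planar, fully conjugated 4n system is antiaromatic.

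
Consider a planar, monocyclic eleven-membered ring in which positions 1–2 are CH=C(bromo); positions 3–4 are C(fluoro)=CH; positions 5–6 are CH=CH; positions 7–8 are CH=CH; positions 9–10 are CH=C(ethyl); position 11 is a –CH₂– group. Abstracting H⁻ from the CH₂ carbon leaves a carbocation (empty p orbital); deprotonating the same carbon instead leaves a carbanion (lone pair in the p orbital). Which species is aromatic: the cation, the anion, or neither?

In either ion the ring is fully conjugated: every atom, including the new sp² carbon, supplies a p orbital.
Cation: 5 × 2 + 0 = 10 π electrons → 4(2)+2, aromatic.
Anion: 5 × 2 + 2 = 12 π electrons → 4(3), antiaromatic.

The cation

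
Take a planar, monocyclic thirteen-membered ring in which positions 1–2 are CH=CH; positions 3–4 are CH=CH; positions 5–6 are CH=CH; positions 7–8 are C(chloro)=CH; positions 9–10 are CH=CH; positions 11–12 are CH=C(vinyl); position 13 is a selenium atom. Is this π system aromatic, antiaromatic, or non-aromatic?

Aromatic

Check conjugation: each doubly-bonded ring atom is sp² with one p-orbital electron; the selenium donates one lone pair from its p orbital — every position has a p orbital, so the cyclic π system is continuous.
Adding the contributions, 6 × 2 = 12 from the double-bond units + 2 from the Se atom = 14.
14 = 4(3) + 2, which satisfies Hückel's 4n+2 rule.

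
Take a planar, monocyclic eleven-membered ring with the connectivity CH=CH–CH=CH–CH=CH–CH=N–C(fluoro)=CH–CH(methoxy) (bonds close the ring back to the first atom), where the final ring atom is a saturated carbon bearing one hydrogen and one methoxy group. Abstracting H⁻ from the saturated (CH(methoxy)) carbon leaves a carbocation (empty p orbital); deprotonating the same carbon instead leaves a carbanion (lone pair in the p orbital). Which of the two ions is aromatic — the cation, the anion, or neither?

The cation

In either ion the ring is fully conjugated: every atom, including the new sp² carbon, supplies a p orbital.
Cation: 5 × 2 + 0 = 10 π electrons → 4(2)+2, aromatic.
Anion: 5 × 2 + 2 = 12 π electrons → 4(3), antiaromatic.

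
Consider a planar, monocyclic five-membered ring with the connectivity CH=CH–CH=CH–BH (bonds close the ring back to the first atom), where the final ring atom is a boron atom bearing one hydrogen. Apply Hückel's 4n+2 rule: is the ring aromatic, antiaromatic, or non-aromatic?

Antiaromatic

The p orbitals form a continuous loop: each doubly-bonded ring atom is sp² with one p-orbital electron; the boron has an empty p orbital. The ring is fully conjugated.
π-electron count: 2 × 2 = 4 from the double-bond units + 0 from the BH atom = 4.
4 = 4(1); a planar, fully conjugated 4n system is antiaromatic.
This is borole.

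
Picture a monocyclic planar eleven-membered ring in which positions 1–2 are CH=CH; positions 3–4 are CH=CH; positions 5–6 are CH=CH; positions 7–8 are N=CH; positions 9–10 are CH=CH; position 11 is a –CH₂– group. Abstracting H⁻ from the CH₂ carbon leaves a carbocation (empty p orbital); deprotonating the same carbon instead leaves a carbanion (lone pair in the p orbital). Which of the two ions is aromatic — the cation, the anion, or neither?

In either ion the ring is fully conjugated: every atom, including the new sp² carbon, supplies a p orbital.
Cation: 5 × 2 + 0 = 10 π electrons → 4(2)+2, aromatic.
Anion: 5 × 2 + 2 = 12 π electrons → 4(3), antiaromatic.

The cation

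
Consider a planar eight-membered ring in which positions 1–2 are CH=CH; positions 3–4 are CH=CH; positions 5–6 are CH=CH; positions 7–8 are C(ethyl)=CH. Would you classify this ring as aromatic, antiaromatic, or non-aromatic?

The p orbitals form a continuous loop: every atom in a ring double bond is sp² and brings one electron to the p orbital. The ring is fully conjugated.
π-electron count: 4 × 2 = 8 from the 4 double-bond units.
8 = 4(2); a planar, fully conjugated 4n system is antiaromatic.

Antiaromatic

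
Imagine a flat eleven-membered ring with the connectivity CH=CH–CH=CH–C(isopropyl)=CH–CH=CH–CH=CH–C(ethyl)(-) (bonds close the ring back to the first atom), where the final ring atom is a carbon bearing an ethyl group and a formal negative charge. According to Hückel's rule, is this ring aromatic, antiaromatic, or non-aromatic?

All ring atoms are sp² and supply a p orbital to the ring (the double-bond atoms are sp², each contributing one p electron; the carbanion's lone pair occupies the p orbital); the conjugation is uninterrupted.
π-electron count: 5 × 2 = 10 from the double-bond units + 2 from the C(ethyl)(-) atom = 12.
12 is a 4n count (n = 3), so the planar conjugated ring is antiaromatic.

Antiaromatic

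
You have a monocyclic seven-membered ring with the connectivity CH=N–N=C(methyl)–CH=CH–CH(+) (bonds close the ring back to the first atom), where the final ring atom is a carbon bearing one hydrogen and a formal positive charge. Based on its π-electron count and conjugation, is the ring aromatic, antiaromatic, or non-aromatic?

Aromatic

The p orbitals form a continuous loop: every atom in a ring double bond is sp² and brings one electron to the p orbital; the doubly-bonded nitrogens are pyridine-type — their lone pairs lie in the ring plane, leaving one electron in the p orbital; the carbocation has an empty p orbital. The ring is fully conjugated.
Tallying contributions gives 3 × 2 = 6 from the double-bond units + 0 from the CH(+) atom = 6.
With 6 π electrons (n = 1), the Hückel 4n+2 condition holds.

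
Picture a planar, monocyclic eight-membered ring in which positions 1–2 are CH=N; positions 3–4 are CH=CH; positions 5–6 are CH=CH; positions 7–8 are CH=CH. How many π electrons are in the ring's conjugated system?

8

All ring atoms are sp² and supply a p orbital to the ring (each doubly-bonded ring atom is sp² with one p-orbital electron; each sp² =N– keeps its lone pair in-plane and puts one electron into the π system); the conjugation is uninterrupted.
Tallying contributions gives 4 × 2 = 8 from the 4 double-bond units.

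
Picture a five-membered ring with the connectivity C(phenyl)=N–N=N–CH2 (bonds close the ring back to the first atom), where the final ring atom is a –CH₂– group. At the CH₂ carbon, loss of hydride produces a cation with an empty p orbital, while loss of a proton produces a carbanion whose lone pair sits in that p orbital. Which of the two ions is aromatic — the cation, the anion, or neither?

In either ion the ring is fully conjugated: every atom, including the new sp² carbon, supplies a p orbital.
Cation: 2 × 2 + 0 = 4 π electrons → 4(1), antiaromatic.
Anion: 2 × 2 + 2 = 6 π electrons → 4(1)+2, aromatic.

The anion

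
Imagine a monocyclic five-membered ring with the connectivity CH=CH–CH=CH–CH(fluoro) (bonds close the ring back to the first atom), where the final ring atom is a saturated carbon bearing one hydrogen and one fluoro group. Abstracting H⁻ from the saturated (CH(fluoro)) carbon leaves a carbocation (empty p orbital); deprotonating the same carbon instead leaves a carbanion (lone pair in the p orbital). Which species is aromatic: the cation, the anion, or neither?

Once that carbon is sp², every ring atom has a p orbital and both ions are fully conjugated.
Cation: 2 × 2 + 0 = 4 π electrons → 4(1), antiaromatic.
Anion: 2 × 2 + 2 = 6 π electrons → 4(1)+2, aromatic.

The anion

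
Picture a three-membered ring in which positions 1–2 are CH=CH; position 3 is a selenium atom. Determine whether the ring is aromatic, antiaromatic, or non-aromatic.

The p orbitals form a continuous loop: every atom in a ring double bond is sp² and brings one electron to the p orbital; the selenium donates one lone pair from its p orbital. The ring is fully conjugated.
Counting π electrons: 1 × 2 = 2 from the double-bond unit + 2 from the Se atom = 4.
With 4 = 4·1 π electrons, Hückel's rule classifies the planar ring as antiaromatic.

Antiaromatic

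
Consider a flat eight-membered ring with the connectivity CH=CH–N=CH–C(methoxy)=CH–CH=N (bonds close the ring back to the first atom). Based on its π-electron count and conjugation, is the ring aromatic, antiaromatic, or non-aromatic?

Antiaromatic

Every ring atom contributes a p orbital perpendicular to the ring (every atom in a ring double bond is sp² and brings one electron to the p orbital; the doubly-bonded nitrogens are pyridine-type — their lone pairs lie in the ring plane, leaving one electron in the p orbital), so the π system is cyclic and fully conjugated.
Tallying contributions gives 4 × 2 = 8 from the 4 double-bond units.
8 is a 4n count (n = 2), so the planar conjugated ring is antiaromatic.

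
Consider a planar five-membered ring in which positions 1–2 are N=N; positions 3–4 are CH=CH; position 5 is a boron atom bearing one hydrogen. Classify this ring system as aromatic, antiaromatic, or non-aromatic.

Check conjugation: each doubly-bonded ring atom is sp² with one p-orbital electron; the doubly-bonded nitrogens are pyridine-type — their lone pairs lie in the ring plane, leaving one electron in the p orbital; the boron has an empty p orbital — every position has a p orbital, so the cyclic π system is continuous.
Adding the contributions, 2 × 2 = 4 from the double-bond units + 0 from the BH atom = 4.
4 = 4(1); a planar, fully conjugated 4n system is antiaromatic.

Antiaromatic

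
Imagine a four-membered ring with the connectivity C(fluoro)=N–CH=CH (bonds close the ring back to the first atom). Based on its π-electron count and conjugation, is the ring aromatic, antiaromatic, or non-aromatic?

The p orbitals form a continuous loop: every atom in a ring double bond is sp² and brings one electron to the p orbital; each =N– nitrogen is pyridine-type (lone pair in the sp² plane, one electron in the p orbital). The ring is fully conjugated.
π-electron count: 2 × 2 = 4 from the 2 double-bond units.
4 = 4(1); a planar, fully conjugated 4n system is antiaromatic.

Antiaromatic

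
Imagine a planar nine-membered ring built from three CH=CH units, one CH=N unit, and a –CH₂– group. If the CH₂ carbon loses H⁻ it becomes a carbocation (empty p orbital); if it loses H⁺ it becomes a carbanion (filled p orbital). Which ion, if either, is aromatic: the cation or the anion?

The anion

In either ion the ring is fully conjugated: every atom, including the new sp² carbon, supplies a p orbital.
Cation: 4 × 2 + 0 = 8 π electrons → 4(2), antiaromatic.
Anion: 4 × 2 + 2 = 10 π electrons → 4(2)+2, aromatic.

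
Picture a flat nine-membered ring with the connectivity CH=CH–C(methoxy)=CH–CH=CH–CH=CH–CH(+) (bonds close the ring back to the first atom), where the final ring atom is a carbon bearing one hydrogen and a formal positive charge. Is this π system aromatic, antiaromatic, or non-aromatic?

Antiaromatic

Every ring atom contributes a p orbital perpendicular to the ring (each doubly-bonded ring atom is sp² with one p-orbital electron; the carbocation has an empty p orbital), so the π system is cyclic and fully conjugated.
Counting π electrons: 4 × 2 = 8 from the double-bond units + 0 from the CH(+) atom = 8.
8 = 4(2); a planar, fully conjugated 4n system is antiaromatic.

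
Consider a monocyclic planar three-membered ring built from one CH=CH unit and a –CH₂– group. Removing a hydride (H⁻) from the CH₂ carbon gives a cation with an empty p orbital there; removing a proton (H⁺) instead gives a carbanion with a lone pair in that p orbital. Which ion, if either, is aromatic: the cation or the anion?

The cation

Once that carbon is sp², every ring atom has a p orbital and both ions are fully conjugated.
Cation: 1 × 2 + 0 = 2 π electrons → 4(0)+2, aromatic.
Anion: 1 × 2 + 2 = 4 π electrons → 4(1), antiaromatic.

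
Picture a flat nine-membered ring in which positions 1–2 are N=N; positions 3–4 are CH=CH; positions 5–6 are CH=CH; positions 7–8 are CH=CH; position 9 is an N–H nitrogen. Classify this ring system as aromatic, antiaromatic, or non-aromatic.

Aromatic

Check conjugation: every atom in a ring double bond is sp² and brings one electron to the p orbital; each sp² =N– keeps its lone pair in-plane and puts one electron into the π system; the pyrrole-type nitrogen donates its lone pair from the p orbital — every position has a p orbital, so the cyclic π system is continuous.
Adding the contributions, 4 × 2 = 8 from the double-bond units + 2 from the NH atom = 10.
Since 10 = 4·2 + 2, the ring meets the 4n+2 criterion.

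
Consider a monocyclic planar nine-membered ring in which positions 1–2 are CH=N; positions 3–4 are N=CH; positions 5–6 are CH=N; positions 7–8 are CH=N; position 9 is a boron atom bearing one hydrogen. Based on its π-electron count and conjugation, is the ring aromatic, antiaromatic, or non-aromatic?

All ring atoms are sp² and supply a p orbital to the ring (the double-bond atoms are sp², each contributing one p electron; each sp² =N– keeps its lone pair in-plane and puts one electron into the π system; the boron has an empty p orbital); the conjugation is uninterrupted.
Tallying contributions gives 4 × 2 = 8 from the double-bond units + 0 from the BH atom = 8.
With 8 = 4·2 π electrons, Hückel's rule classifies the planar ring as antiaromatic.

Antiaromatic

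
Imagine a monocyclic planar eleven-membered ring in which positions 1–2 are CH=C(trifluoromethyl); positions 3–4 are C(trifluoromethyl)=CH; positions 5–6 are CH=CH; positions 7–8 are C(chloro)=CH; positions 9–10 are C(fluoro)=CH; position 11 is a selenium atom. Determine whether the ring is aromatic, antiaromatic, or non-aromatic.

All ring atoms are sp² and supply a p orbital to the ring (the double-bond atoms are sp², each contributing one p electron; the selenium donates one lone pair from its p orbital); the conjugation is uninterrupted.
Adding the contributions, 5 × 2 = 10 from the double-bond units + 2 from the Se atom = 12.
A 4n π count (12, n = 3) in a planar conjugated ring means antiaromatic.

Antiaromatic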